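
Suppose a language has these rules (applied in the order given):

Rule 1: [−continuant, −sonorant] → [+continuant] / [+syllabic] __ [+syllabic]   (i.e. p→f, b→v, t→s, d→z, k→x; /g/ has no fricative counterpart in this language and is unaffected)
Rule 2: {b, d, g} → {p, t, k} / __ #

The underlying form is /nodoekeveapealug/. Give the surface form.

Rule 1 (intervocalic spirantization): /d/ is a stop between vowels /o/ and /o/, so it spirantizes to the fricative [z]. /k/ is a stop between vowels /e/ and /e/, so it spirantizes to the fricative [x]. /p/ is a stop between vowels /a/ and /e/, so it spirantizes to the fricative [f]. /nodoekeveapealug/ → nozoexeveafealug.
Rule 2 (final devoicing): /g/ is a voiced stop in word-final position, so it devoices to [k]. /nozoexeveafealug/ → nozoexeveafealuk.

nozoexeveafealuk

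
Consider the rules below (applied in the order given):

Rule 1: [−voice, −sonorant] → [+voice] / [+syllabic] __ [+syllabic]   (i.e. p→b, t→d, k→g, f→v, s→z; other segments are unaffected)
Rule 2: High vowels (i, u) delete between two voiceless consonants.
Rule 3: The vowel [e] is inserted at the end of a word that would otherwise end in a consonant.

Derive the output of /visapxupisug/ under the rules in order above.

Rule 1 (intervocalic voicing): /s/ is a voiceless obstruent between vowels /i/ and /a/, so it voices to [z]. /p/ is a voiceless obstruent between vowels /u/ and /i/, so it voices to [b]. /s/ is a voiceless obstruent between vowels /i/ and /u/, so it voices to [z]. /visapxupisug/ → vizapxubizug.
Rule 2 (high vowel syncope): no segment meets the environment; /vizapxubizug/ is unchanged.
Rule 3 (final e-epenthesis): the form ends in the consonant /g/, so [e] is inserted word-finally. /vizapxubizug/ → vizapxubizuge.

vizapxubizuge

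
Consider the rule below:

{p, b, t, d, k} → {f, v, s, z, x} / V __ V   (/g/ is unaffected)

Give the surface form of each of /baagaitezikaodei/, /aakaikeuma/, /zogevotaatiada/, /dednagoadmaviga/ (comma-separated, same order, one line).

baagaisezixaozei, aaxaixeuma, zogevosaasiaza, dednagoadmaviga

/baagaitezikaodei/: /t/ is a stop between vowels /i/ and /e/, so it spirantizes to the fricative [s]. /k/ is a stop between vowels /i/ and /a/, so it spirantizes to the fricative [x]. /d/ is a stop between vowels /o/ and /e/, so it spirantizes to the fricative [z]. → [baagaisezixaozei].
/aakaikeuma/: /k/ is a stop between vowels /a/ and /a/, so it spirantizes to the fricative [x]. /k/ is a stop between vowels /i/ and /e/, so it spirantizes to the fricative [x]. → [aaxaixeuma].
/zogevotaatiada/: /t/ is a stop between vowels /o/ and /a/, so it spirantizes to the fricative [s]. /t/ is a stop between vowels /a/ and /i/, so it spirantizes to the fricative [s]. /d/ is a stop between vowels /a/ and /a/, so it spirantizes to the fricative [z]. → [zogevosaasiaza].
/dednagoadmaviga/: the rule's environment is not met; surfaces unchanged as [dednagoadmaviga].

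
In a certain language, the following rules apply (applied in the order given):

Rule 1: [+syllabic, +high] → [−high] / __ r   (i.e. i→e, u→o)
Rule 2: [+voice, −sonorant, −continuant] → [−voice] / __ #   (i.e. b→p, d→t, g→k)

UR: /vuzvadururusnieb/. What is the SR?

Rule 1 (pre-rhotic lowering): /u/ is a high vowel immediately before /r/, so it lowers to [o]. /u/ is a high vowel immediately before /r/, so it lowers to [o]. /vuzvadururusnieb/ → vuzvadororusnieb.
Rule 2 (final devoicing): /b/ is a voiced stop in word-final position, so it devoices to [p]. /vuzvadororusnieb/ → vuzvadororusniep.

vuzvadororusniep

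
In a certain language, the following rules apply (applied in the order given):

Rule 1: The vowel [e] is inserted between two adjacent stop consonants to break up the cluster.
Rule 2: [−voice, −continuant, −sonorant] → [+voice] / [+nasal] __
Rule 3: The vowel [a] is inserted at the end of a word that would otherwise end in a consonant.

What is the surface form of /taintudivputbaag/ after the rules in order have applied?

taindudivputebaaga

Rule 1 (stop-cluster e-epenthesis): /t/ and /b/ form a stop–stop cluster, so [e] is inserted between them. /taintudivputbaag/ → taintudivputebaag.
Rule 2 (post-nasal voicing): /t/ is a voiceless stop immediately after the nasal /n/, so it voices to [d]. /taintudivputebaag/ → taindudivputebaag.
Rule 3 (final a-epenthesis): the form ends in the consonant /g/, so [a] is inserted word-finally. /taindudivputebaag/ → taindudivputebaaga.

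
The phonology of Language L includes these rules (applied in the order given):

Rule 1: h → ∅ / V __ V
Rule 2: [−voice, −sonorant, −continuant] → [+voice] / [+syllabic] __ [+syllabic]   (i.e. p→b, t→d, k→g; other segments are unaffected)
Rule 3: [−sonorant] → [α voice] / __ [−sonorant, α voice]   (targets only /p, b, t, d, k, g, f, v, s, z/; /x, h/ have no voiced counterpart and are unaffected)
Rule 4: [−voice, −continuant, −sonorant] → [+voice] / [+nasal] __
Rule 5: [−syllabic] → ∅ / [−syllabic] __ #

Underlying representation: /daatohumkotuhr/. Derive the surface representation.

Rule 1 (intervocalic h-deletion): /h/ occurs between vowels /o/ and /u/, so it deletes. /daatohumkotuhr/ → daatoumkotuhr.
Rule 2 (intervocalic voicing): /t/ is a voiceless stop between vowels /a/ and /o/, so it voices to [d]. /t/ is a voiceless stop between vowels /o/ and /u/, so it voices to [d]. /daatoumkotuhr/ → daadoumkoduhr.
Rule 3 (regressive voicing assimilation): no segment meets the environment; /daadoumkoduhr/ is unchanged.
Rule 4 (post-nasal voicing): /k/ is a voiceless stop immediately after the nasal /m/, so it voices to [g]. /daadoumkoduhr/ → daadoumgoduhr.
Rule 5 (final cluster simplification): /r/ is the second consonant of a word-final cluster /hr/, so it deletes. /daadoumgoduhr/ → daadoumgoduh.

daadoumgoduh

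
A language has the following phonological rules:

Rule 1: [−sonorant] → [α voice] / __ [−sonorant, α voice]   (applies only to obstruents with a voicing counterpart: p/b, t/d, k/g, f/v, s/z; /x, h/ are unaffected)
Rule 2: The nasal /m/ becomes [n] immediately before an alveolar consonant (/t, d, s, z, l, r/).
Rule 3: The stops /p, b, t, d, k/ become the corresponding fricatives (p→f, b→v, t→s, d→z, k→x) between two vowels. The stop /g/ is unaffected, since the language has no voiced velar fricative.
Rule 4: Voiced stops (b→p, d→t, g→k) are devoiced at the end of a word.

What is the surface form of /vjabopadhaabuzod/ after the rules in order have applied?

vjavofathaavuzot

Rule 1 (regressive voicing assimilation): /d/ precedes the voiceless obstruent /h/, so it devoices to [t] by assimilation. /vjabopadhaabuzod/ → vjabopathaabuzod.
Rule 2 (nasal place assimilation): no segment meets the environment; /vjabopathaabuzod/ is unchanged.
Rule 3 (intervocalic spirantization): /b/ is a stop between vowels /a/ and /o/, so it spirantizes to the fricative [v]. /p/ is a stop between vowels /o/ and /a/, so it spirantizes to the fricative [f]. /b/ is a stop between vowels /a/ and /u/, so it spirantizes to the fricative [v]. /vjabopathaabuzod/ → vjavofathaavuzod.
Rule 4 (final devoicing): /d/ is a voiced stop in word-final position, so it devoices to [t]. /vjavofathaavuzod/ → vjavofathaavuzot.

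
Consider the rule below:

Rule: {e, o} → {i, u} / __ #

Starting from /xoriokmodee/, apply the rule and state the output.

/e/ is a mid vowel in word-final position, so it raises to [i].
The other instances of /o/, /e/ do not occur in the required environment and remain unchanged.
Surface form: [xoriokmodei].

xoriokmodei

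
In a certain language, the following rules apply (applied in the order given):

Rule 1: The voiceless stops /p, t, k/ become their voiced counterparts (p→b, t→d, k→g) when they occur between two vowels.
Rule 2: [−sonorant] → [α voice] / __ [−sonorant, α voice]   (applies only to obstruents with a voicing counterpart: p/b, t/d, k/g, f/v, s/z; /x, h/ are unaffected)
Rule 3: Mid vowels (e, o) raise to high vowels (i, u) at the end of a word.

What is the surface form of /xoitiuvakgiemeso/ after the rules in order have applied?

Rule 1 (intervocalic voicing): /t/ is a voiceless stop between vowels /i/ and /i/, so it voices to [d]. /xoitiuvakgiemeso/ → xoidiuvakgiemeso.
Rule 2 (regressive voicing assimilation): /k/ precedes the voiced obstruent /g/, so it voices to [g] by assimilation. /xoidiuvakgiemeso/ → xoidiuvaggiemeso.
Rule 3 (final vowel raising): /o/ is a mid vowel in word-final position, so it raises to [u]. /xoidiuvaggiemeso/ → xoidiuvaggiemesu.

xoidiuvaggiemesu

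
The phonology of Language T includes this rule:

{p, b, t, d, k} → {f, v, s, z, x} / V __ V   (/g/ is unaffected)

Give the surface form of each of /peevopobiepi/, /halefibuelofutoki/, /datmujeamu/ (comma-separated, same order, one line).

peevofoviefi, halefivuelofusoxi, datmujeamu

/peevopobiepi/: /p/ is a stop between vowels /o/ and /o/, so it spirantizes to the fricative [f]. /b/ is a stop between vowels /o/ and /i/, so it spirantizes to the fricative [v]. /p/ is a stop between vowels /e/ and /i/, so it spirantizes to the fricative [f]. → [peevofoviefi].
/halefibuelofutoki/: /b/ is a stop between vowels /i/ and /u/, so it spirantizes to the fricative [v]. /t/ is a stop between vowels /u/ and /o/, so it spirantizes to the fricative [s]. /k/ is a stop between vowels /o/ and /i/, so it spirantizes to the fricative [x]. → [halefivuelofusoxi].
/datmujeamu/: the rule's environment is not met; surfaces unchanged as [datmujeamu].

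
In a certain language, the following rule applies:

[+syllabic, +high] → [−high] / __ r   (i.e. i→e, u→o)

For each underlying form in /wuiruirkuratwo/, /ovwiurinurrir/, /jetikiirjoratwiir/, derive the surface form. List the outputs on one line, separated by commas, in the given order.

wueruerkoratwo, ovwiorinorrer, jetikierjoratwier

/wuiruirkuratwo/: /i/ is a high vowel immediately before /r/, so it lowers to [e]. /i/ is a high vowel immediately before /r/, so it lowers to [e]. /u/ is a high vowel immediately before /r/, so it lowers to [o]. → [wueruerkoratwo].
/ovwiurinurrir/: /u/ is a high vowel immediately before /r/, so it lowers to [o]. /u/ is a high vowel immediately before /r/, so it lowers to [o]. /i/ is a high vowel immediately before /r/, so it lowers to [e]. → [ovwiorinorrer].
/jetikiirjoratwiir/: /i/ is a high vowel immediately before /r/, so it lowers to [e]. /i/ is a high vowel immediately before /r/, so it lowers to [e]. → [jetikierjoratwier].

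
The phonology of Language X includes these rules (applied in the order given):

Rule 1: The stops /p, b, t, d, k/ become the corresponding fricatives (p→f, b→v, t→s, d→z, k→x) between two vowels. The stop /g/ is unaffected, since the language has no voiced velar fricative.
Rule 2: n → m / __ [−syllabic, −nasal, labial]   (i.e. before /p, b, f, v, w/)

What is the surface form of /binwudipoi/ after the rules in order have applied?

bimwuzifoi

Rule 1 (intervocalic spirantization): /d/ is a stop between vowels /u/ and /i/, so it spirantizes to the fricative [z]. /p/ is a stop between vowels /i/ and /o/, so it spirantizes to the fricative [f]. /binwudipoi/ → binwuzifoi.
Rule 2 (nasal place assimilation): /n/ precedes the labial consonant /w/, so it assimilates in place to [m]. /binwuzifoi/ → bimwuzifoi.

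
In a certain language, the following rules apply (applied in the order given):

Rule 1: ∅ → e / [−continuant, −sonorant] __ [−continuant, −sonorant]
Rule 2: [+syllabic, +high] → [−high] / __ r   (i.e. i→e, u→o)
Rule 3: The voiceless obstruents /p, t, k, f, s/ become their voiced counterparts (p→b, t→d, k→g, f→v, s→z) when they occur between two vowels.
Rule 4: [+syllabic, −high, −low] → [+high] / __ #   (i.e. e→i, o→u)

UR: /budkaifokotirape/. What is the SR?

budegaivogoderabi

Rule 1 (stop-cluster e-epenthesis): /d/ and /k/ form a stop–stop cluster, so [e] is inserted between them. /budkaifokotirape/ → budekaifokotirape.
Rule 2 (pre-rhotic lowering): /i/ is a high vowel immediately before /r/, so it lowers to [e]. /budekaifokotirape/ → budekaifokoterape.
Rule 3 (intervocalic voicing): /k/ is a voiceless obstruent between vowels /e/ and /a/, so it voices to [g]. /f/ is a voiceless obstruent between vowels /i/ and /o/, so it voices to [v]. /k/ is a voiceless obstruent between vowels /o/ and /o/, so it voices to [g]. /t/ is a voiceless obstruent between vowels /o/ and /e/, so it voices to [d]. /p/ is a voiceless obstruent between vowels /a/ and /e/, so it voices to [b]. /budekaifokoterape/ → budegaivogoderabe.
Rule 4 (final vowel raising): /e/ is a mid vowel in word-final position, so it raises to [i]. /budegaivogoderabe/ → budegaivogoderabi.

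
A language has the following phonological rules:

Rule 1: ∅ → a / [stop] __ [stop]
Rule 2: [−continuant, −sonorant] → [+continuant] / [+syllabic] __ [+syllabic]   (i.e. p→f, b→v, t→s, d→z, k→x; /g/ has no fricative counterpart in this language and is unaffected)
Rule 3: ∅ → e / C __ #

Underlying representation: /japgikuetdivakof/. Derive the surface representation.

Rule 1 (stop-cluster a-epenthesis): /p/ and /g/ form a stop–stop cluster, so [a] is inserted between them. /t/ and /d/ form a stop–stop cluster, so [a] is inserted between them. /japgikuetdivakof/ → japagikuetadivakof.
Rule 2 (intervocalic spirantization): /p/ is a stop between vowels /a/ and /a/, so it spirantizes to the fricative [f]. /k/ is a stop between vowels /i/ and /u/, so it spirantizes to the fricative [x]. /t/ is a stop between vowels /e/ and /a/, so it spirantizes to the fricative [s]. /d/ is a stop between vowels /a/ and /i/, so it spirantizes to the fricative [z]. /k/ is a stop between vowels /a/ and /o/, so it spirantizes to the fricative [x]. /japagikuetadivakof/ → jafagixuesazivaxof.
Rule 3 (final e-epenthesis): the form ends in the consonant /f/, so [e] is inserted word-finally. /jafagixuesazivaxof/ → jafagixuesazivaxofe.

jafagixuesazivaxofe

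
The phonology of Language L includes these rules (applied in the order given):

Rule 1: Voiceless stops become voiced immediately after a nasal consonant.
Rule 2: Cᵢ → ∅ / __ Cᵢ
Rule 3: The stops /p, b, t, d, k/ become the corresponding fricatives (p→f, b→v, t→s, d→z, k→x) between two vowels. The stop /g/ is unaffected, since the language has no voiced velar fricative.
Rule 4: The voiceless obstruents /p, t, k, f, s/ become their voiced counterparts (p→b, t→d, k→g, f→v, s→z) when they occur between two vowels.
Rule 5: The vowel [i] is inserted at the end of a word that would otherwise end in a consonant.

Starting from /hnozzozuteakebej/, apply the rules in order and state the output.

hnozozuzeaxeveji

Rule 1 (post-nasal voicing): no segment meets the environment; /hnozzozuteakebej/ is unchanged.
Rule 2 (degemination): /zz/ is a geminate; the first /z/ deletes. /hnozzozuteakebej/ → hnozozuteakebej.
Rule 3 (intervocalic spirantization): /t/ is a stop between vowels /u/ and /e/, so it spirantizes to the fricative [s]. /k/ is a stop between vowels /a/ and /e/, so it spirantizes to the fricative [x]. /b/ is a stop between vowels /e/ and /e/, so it spirantizes to the fricative [v]. /hnozozuteakebej/ → hnozozuseaxevej.
Rule 4 (intervocalic voicing): /s/ is a voiceless obstruent between vowels /u/ and /e/, so it voices to [z]. /hnozozuseaxevej/ → hnozozuzeaxevej.
Rule 5 (final i-epenthesis): the form ends in the consonant /j/, so [i] is inserted word-finally. /hnozozuzeaxevej/ → hnozozuzeaxeveji.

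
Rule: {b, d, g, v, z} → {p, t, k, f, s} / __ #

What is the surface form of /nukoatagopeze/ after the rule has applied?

nukoatagopeze

No segment of /nukoatagopeze/ meets the structural description of the rule, so the form surfaces unchanged.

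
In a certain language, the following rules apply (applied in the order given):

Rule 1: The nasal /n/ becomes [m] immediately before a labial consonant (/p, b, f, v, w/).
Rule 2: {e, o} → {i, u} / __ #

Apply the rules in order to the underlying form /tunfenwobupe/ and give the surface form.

tumfemwobupi

Rule 1 (nasal place assimilation): /n/ precedes the labial consonant /f/, so it assimilates in place to [m]. /n/ precedes the labial consonant /w/, so it assimilates in place to [m]. /tunfenwobupe/ → tumfemwobupe.
Rule 2 (final vowel raising): /e/ is a mid vowel in word-final position, so it raises to [i]. /tumfemwobupe/ → tumfemwobupi.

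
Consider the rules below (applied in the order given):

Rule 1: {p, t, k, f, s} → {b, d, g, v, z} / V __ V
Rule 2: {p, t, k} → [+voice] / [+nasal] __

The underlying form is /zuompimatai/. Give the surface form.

zuombimadai

Rule 1 (intervocalic voicing): /t/ is a voiceless obstruent between vowels /a/ and /a/, so it voices to [d]. /zuompimatai/ → zuompimadai.
Rule 2 (post-nasal voicing): /p/ is a voiceless stop immediately after the nasal /m/, so it voices to [b]. /zuompimadai/ → zuombimadai.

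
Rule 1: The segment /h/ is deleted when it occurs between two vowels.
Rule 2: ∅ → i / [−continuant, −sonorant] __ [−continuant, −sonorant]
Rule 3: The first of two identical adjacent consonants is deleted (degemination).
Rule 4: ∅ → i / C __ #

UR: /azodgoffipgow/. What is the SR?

Rule 1 (intervocalic h-deletion): no segment meets the environment; /azodgoffipgow/ is unchanged.
Rule 2 (stop-cluster i-epenthesis): /d/ and /g/ form a stop–stop cluster, so [i] is inserted between them. /p/ and /g/ form a stop–stop cluster, so [i] is inserted between them. /azodgoffipgow/ → azodigoffipigow.
Rule 3 (degemination): /ff/ is a geminate; the first /f/ deletes. /azodigoffipigow/ → azodigofipigow.
Rule 4 (final i-epenthesis): the form ends in the consonant /w/, so [i] is inserted word-finally. /azodigofipigow/ → azodigofipigowi.

azodigofipigowi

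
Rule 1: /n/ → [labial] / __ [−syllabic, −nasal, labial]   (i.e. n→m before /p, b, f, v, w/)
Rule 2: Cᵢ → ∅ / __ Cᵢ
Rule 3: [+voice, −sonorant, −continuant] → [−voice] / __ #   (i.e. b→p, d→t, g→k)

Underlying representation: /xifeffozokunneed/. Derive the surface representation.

xifefozokuneet

Rule 1 (nasal place assimilation): no segment meets the environment; /xifeffozokunneed/ is unchanged.
Rule 2 (degemination): /ff/ is a geminate; the first /f/ deletes. /nn/ is a geminate; the first /n/ deletes. /xifeffozokunneed/ → xifefozokuneed.
Rule 3 (final devoicing): /d/ is a voiced stop in word-final position, so it devoices to [t]. /xifefozokuneed/ → xifefozokuneet.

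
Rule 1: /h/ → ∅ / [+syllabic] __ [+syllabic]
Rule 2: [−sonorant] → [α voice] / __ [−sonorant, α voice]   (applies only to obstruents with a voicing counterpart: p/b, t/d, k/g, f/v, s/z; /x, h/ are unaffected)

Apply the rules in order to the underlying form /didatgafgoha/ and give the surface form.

didadgavgoa

Rule 1 (intervocalic h-deletion): /h/ occurs between vowels /o/ and /a/, so it deletes. /didatgafgoha/ → didatgafgoa.
Rule 2 (regressive voicing assimilation): /t/ precedes the voiced obstruent /g/, so it voices to [d] by assimilation. /f/ precedes the voiced obstruent /g/, so it voices to [v] by assimilation. /didatgafgoa/ → didadgavgoa.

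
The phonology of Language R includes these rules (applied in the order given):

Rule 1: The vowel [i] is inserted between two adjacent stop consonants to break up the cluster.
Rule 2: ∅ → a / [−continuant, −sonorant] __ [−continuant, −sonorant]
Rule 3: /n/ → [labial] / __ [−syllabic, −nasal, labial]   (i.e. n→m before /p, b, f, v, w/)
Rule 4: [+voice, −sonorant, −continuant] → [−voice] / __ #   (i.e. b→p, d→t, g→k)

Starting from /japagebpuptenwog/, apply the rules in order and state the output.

Rule 1 (stop-cluster i-epenthesis): /b/ and /p/ form a stop–stop cluster, so [i] is inserted between them. /p/ and /t/ form a stop–stop cluster, so [i] is inserted between them. /japagebpuptenwog/ → japagebipupitenwog.
Rule 2 (stop-cluster a-epenthesis): no segment meets the environment; /japagebipupitenwog/ is unchanged.
Rule 3 (nasal place assimilation): /n/ precedes the labial consonant /w/, so it assimilates in place to [m]. /japagebipupitenwog/ → japagebipupitemwog.
Rule 4 (final devoicing): /g/ is a voiced stop in word-final position, so it devoices to [k]. /japagebipupitemwog/ → japagebipupitemwok.

japagebipupitemwok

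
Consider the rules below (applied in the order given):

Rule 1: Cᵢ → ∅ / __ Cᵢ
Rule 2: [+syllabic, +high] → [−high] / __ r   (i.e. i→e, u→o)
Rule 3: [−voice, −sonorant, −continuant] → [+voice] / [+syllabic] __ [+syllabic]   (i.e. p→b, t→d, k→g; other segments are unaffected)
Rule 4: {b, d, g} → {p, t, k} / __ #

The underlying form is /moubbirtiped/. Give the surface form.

moubertibet

Rule 1 (degemination): /bb/ is a geminate; the first /b/ deletes. /moubbirtiped/ → moubirtiped.
Rule 2 (pre-rhotic lowering): /i/ is a high vowel immediately before /r/, so it lowers to [e]. /moubirtiped/ → moubertiped.
Rule 3 (intervocalic voicing): /p/ is a voiceless stop between vowels /i/ and /e/, so it voices to [b]. /moubertiped/ → moubertibed.
Rule 4 (final devoicing): /d/ is a voiced stop in word-final position, so it devoices to [t]. /moubertibed/ → moubertibet.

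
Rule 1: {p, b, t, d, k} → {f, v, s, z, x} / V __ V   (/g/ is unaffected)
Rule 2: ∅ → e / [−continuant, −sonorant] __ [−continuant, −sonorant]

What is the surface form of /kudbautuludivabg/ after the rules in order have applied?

kudebausuluzivabeg

Rule 1 (intervocalic spirantization): /t/ is a stop between vowels /u/ and /u/, so it spirantizes to the fricative [s]. /d/ is a stop between vowels /u/ and /i/, so it spirantizes to the fricative [z]. /kudbautuludivabg/ → kudbausuluzivabg.
Rule 2 (stop-cluster e-epenthesis): /d/ and /b/ form a stop–stop cluster, so [e] is inserted between them. /b/ and /g/ form a stop–stop cluster, so [e] is inserted between them. /kudbausuluzivabg/ → kudebausuluzivabeg.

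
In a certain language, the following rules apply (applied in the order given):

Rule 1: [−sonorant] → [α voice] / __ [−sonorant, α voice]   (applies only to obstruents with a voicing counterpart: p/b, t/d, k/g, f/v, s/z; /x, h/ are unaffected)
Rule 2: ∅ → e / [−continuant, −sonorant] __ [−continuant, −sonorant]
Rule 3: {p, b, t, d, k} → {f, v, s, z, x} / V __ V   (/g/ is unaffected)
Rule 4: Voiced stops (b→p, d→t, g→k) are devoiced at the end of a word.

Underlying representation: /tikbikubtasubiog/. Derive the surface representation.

Rule 1 (regressive voicing assimilation): /k/ precedes the voiced obstruent /b/, so it voices to [g] by assimilation. /b/ precedes the voiceless obstruent /t/, so it devoices to [p] by assimilation. /tikbikubtasubiog/ → tigbikuptasubiog.
Rule 2 (stop-cluster e-epenthesis): /g/ and /b/ form a stop–stop cluster, so [e] is inserted between them. /p/ and /t/ form a stop–stop cluster, so [e] is inserted between them. /tigbikuptasubiog/ → tigebikupetasubiog.
Rule 3 (intervocalic spirantization): /b/ is a stop between vowels /e/ and /i/, so it spirantizes to the fricative [v]. /k/ is a stop between vowels /i/ and /u/, so it spirantizes to the fricative [x]. /p/ is a stop between vowels /u/ and /e/, so it spirantizes to the fricative [f]. /t/ is a stop between vowels /e/ and /a/, so it spirantizes to the fricative [s]. /b/ is a stop between vowels /u/ and /i/, so it spirantizes to the fricative [v]. /tigebikupetasubiog/ → tigevixufesasuviog.
Rule 4 (final devoicing): /g/ is a voiced stop in word-final position, so it devoices to [k]. /tigevixufesasuviog/ → tigevixufesasuviok.

tigevixufesasuviok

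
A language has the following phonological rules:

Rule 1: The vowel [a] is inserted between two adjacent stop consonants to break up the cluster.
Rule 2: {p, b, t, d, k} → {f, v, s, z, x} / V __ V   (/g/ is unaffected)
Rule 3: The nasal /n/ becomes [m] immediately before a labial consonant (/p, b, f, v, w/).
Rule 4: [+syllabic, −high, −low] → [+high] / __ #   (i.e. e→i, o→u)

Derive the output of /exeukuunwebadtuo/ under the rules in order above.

Rule 1 (stop-cluster a-epenthesis): /d/ and /t/ form a stop–stop cluster, so [a] is inserted between them. /exeukuunwebadtuo/ → exeukuunwebadatuo.
Rule 2 (intervocalic spirantization): /k/ is a stop between vowels /u/ and /u/, so it spirantizes to the fricative [x]. /b/ is a stop between vowels /e/ and /a/, so it spirantizes to the fricative [v]. /d/ is a stop between vowels /a/ and /a/, so it spirantizes to the fricative [z]. /t/ is a stop between vowels /a/ and /u/, so it spirantizes to the fricative [s]. /exeukuunwebadatuo/ → exeuxuunwevazasuo.
Rule 3 (nasal place assimilation): /n/ precedes the labial consonant /w/, so it assimilates in place to [m]. /exeuxuunwevazasuo/ → exeuxuumwevazasuo.
Rule 4 (final vowel raising): /o/ is a mid vowel in word-final position, so it raises to [u]. /exeuxuumwevazasuo/ → exeuxuumwevazasuu.

exeuxuumwevazasuu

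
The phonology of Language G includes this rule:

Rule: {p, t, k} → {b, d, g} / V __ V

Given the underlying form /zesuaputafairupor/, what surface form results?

zesuabudafairubor

/p/ is a voiceless stop between vowels /a/ and /u/, so it voices to [b].
/t/ is a voiceless stop between vowels /u/ and /a/, so it voices to [d].
/p/ is a voiceless stop between vowels /u/ and /o/, so it voices to [b].
Surface form: [zesuabudafairubor].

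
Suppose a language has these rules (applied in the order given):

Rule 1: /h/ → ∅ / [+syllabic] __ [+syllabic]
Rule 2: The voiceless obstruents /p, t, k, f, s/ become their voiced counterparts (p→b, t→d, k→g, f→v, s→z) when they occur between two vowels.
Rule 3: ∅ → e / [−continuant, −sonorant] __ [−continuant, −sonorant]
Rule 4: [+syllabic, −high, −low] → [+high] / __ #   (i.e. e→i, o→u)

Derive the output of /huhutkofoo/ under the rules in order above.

Rule 1 (intervocalic h-deletion): /h/ occurs between vowels /u/ and /u/, so it deletes. /huhutkofoo/ → huutkofoo.
Rule 2 (intervocalic voicing): /f/ is a voiceless obstruent between vowels /o/ and /o/, so it voices to [v]. /huutkofoo/ → huutkovoo.
Rule 3 (stop-cluster e-epenthesis): /t/ and /k/ form a stop–stop cluster, so [e] is inserted between them. /huutkovoo/ → huutekovoo.
Rule 4 (final vowel raising): /o/ is a mid vowel in word-final position, so it raises to [u]. /huutekovoo/ → huutekovou.

huutekovou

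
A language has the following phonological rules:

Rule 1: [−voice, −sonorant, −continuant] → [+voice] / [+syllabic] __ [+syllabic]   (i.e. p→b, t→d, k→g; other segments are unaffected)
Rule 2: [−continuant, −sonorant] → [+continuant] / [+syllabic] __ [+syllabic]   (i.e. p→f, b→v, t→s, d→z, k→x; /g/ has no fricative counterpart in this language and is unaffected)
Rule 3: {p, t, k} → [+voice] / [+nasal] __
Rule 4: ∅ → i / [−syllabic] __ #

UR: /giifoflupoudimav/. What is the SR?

Rule 1 (intervocalic voicing): /p/ is a voiceless stop between vowels /u/ and /o/, so it voices to [b]. /giifoflupoudimav/ → giifofluboudimav.
Rule 2 (intervocalic spirantization): /b/ is a stop between vowels /u/ and /o/, so it spirantizes to the fricative [v]. /d/ is a stop between vowels /u/ and /i/, so it spirantizes to the fricative [z]. /giifofluboudimav/ → giifofluvouzimav.
Rule 3 (post-nasal voicing): no segment meets the environment; /giifofluvouzimav/ is unchanged.
Rule 4 (final i-epenthesis): the form ends in the consonant /v/, so [i] is inserted word-finally. /giifofluvouzimav/ → giifofluvouzimavi.

giifofluvouzimavi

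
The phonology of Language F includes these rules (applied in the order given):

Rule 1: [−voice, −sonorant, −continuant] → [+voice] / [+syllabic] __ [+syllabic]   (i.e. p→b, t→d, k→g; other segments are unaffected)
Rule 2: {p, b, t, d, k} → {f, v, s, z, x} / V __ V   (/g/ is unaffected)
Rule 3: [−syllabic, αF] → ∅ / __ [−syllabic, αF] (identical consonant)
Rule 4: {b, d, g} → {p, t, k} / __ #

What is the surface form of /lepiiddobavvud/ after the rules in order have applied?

leviidovavut

Rule 1 (intervocalic voicing): /p/ is a voiceless stop between vowels /e/ and /i/, so it voices to [b]. /lepiiddobavvud/ → lebiiddobavvud.
Rule 2 (intervocalic spirantization): /b/ is a stop between vowels /e/ and /i/, so it spirantizes to the fricative [v]. /b/ is a stop between vowels /o/ and /a/, so it spirantizes to the fricative [v]. /lebiiddobavvud/ → leviiddovavvud.
Rule 3 (degemination): /dd/ is a geminate; the first /d/ deletes. /vv/ is a geminate; the first /v/ deletes. /leviiddovavvud/ → leviidovavud.
Rule 4 (final devoicing): /d/ is a voiced stop in word-final position, so it devoices to [t]. /leviidovavud/ → leviidovavut.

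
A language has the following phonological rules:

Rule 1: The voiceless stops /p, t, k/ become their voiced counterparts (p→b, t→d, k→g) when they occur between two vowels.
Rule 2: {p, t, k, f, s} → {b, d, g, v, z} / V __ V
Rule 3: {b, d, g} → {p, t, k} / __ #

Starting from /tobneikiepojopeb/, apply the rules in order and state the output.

Rule 1 (intervocalic voicing): /k/ is a voiceless stop between vowels /i/ and /i/, so it voices to [g]. /p/ is a voiceless stop between vowels /e/ and /o/, so it voices to [b]. /p/ is a voiceless stop between vowels /o/ and /e/, so it voices to [b]. /tobneikiepojopeb/ → tobneigiebojobeb.
Rule 2 (intervocalic voicing): no segment meets the environment; /tobneigiebojobeb/ is unchanged.
Rule 3 (final devoicing): /b/ is a voiced stop in word-final position, so it devoices to [p]. /tobneigiebojobeb/ → tobneigiebojobep.

tobneigiebojobep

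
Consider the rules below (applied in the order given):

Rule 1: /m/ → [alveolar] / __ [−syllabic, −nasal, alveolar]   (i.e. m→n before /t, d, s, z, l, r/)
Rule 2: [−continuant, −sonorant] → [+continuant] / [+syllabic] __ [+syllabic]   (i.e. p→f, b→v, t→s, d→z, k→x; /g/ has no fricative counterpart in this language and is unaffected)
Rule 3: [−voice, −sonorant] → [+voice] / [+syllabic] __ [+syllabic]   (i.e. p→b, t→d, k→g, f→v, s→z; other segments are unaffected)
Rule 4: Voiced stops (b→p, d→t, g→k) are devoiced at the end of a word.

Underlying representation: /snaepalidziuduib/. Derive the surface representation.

Rule 1 (nasal place assimilation): no segment meets the environment; /snaepalidziuduib/ is unchanged.
Rule 2 (intervocalic spirantization): /p/ is a stop between vowels /e/ and /a/, so it spirantizes to the fricative [f]. /d/ is a stop between vowels /u/ and /u/, so it spirantizes to the fricative [z]. /snaepalidziuduib/ → snaefalidziuzuib.
Rule 3 (intervocalic voicing): /f/ is a voiceless obstruent between vowels /e/ and /a/, so it voices to [v]. /snaefalidziuzuib/ → snaevalidziuzuib.
Rule 4 (final devoicing): /b/ is a voiced stop in word-final position, so it devoices to [p]. /snaevalidziuzuib/ → snaevalidziuzuip.

snaevalidziuzuip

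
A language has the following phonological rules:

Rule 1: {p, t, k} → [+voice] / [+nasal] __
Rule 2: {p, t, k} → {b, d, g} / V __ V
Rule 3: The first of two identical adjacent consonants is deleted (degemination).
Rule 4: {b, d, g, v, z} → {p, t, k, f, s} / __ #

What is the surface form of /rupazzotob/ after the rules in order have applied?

rubazodop

Rule 1 (post-nasal voicing): no segment meets the environment; /rupazzotob/ is unchanged.
Rule 2 (intervocalic voicing): /p/ is a voiceless stop between vowels /u/ and /a/, so it voices to [b]. /t/ is a voiceless stop between vowels /o/ and /o/, so it voices to [d]. /rupazzotob/ → rubazzodob.
Rule 3 (degemination): /zz/ is a geminate; the first /z/ deletes. /rubazzodob/ → rubazodob.
Rule 4 (final devoicing): /b/ is a voiced obstruent in word-final position, so it devoices to [p]. /rubazodob/ → rubazodop.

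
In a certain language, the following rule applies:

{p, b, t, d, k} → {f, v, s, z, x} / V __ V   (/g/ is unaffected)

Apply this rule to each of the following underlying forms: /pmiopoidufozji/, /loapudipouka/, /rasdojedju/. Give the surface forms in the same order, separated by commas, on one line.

pmiofoizufozji, loafuzifouxa, rasdojedju

/pmiopoidufozji/: /p/ is a stop between vowels /o/ and /o/, so it spirantizes to the fricative [f]. /d/ is a stop between vowels /i/ and /u/, so it spirantizes to the fricative [z]. → [pmiofoizufozji].
/loapudipouka/: /p/ is a stop between vowels /a/ and /u/, so it spirantizes to the fricative [f]. /d/ is a stop between vowels /u/ and /i/, so it spirantizes to the fricative [z]. /p/ is a stop between vowels /i/ and /o/, so it spirantizes to the fricative [f]. /k/ is a stop between vowels /u/ and /a/, so it spirantizes to the fricative [x]. → [loafuzifouxa].
/rasdojedju/: the rule's environment is not met; surfaces unchanged as [rasdojedju].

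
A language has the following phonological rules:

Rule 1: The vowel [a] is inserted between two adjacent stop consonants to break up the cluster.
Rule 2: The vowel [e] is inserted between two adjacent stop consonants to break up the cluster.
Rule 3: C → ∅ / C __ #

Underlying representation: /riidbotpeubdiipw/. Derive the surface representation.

Rule 1 (stop-cluster a-epenthesis): /d/ and /b/ form a stop–stop cluster, so [a] is inserted between them. /t/ and /p/ form a stop–stop cluster, so [a] is inserted between them. /b/ and /d/ form a stop–stop cluster, so [a] is inserted between them. /riidbotpeubdiipw/ → riidabotapeubadiipw.
Rule 2 (stop-cluster e-epenthesis): no segment meets the environment; /riidabotapeubadiipw/ is unchanged.
Rule 3 (final cluster simplification): /w/ is the second consonant of a word-final cluster /pw/, so it deletes. /riidabotapeubadiipw/ → riidabotapeubadiip.

riidabotapeubadiip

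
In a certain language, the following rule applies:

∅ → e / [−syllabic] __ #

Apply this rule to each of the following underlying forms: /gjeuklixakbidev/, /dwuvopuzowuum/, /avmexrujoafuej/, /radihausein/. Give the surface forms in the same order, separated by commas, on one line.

/gjeuklixakbidev/: the form ends in the consonant /v/, so [e] is inserted word-finally. → [gjeuklixakbideve].
/dwuvopuzowuum/: the form ends in the consonant /m/, so [e] is inserted word-finally. → [dwuvopuzowuume].
/avmexrujoafuej/: the form ends in the consonant /j/, so [e] is inserted word-finally. → [avmexrujoafueje].
/radihausein/: the form ends in the consonant /n/, so [e] is inserted word-finally. → [radihauseine].

gjeuklixakbideve, dwuvopuzowuume, avmexrujoafueje, radihauseine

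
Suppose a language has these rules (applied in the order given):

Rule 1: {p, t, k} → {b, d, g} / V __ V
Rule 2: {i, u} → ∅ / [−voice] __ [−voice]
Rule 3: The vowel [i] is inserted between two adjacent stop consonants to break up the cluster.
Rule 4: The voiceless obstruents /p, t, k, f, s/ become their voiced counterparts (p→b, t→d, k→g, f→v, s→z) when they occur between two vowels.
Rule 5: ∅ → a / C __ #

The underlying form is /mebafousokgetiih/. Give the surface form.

Rule 1 (intervocalic voicing): /t/ is a voiceless stop between vowels /e/ and /i/, so it voices to [d]. /mebafousokgetiih/ → mebafousokgediih.
Rule 2 (high vowel syncope): no segment meets the environment; /mebafousokgediih/ is unchanged.
Rule 3 (stop-cluster i-epenthesis): /k/ and /g/ form a stop–stop cluster, so [i] is inserted between them. /mebafousokgediih/ → mebafousokigediih.
Rule 4 (intervocalic voicing): /f/ is a voiceless obstruent between vowels /a/ and /o/, so it voices to [v]. /s/ is a voiceless obstruent between vowels /u/ and /o/, so it voices to [z]. /k/ is a voiceless obstruent between vowels /o/ and /i/, so it voices to [g]. /mebafousokigediih/ → mebavouzogigediih.
Rule 5 (final a-epenthesis): the form ends in the consonant /h/, so [a] is inserted word-finally. /mebavouzogigediih/ → mebavouzogigediiha.

mebavouzogigediiha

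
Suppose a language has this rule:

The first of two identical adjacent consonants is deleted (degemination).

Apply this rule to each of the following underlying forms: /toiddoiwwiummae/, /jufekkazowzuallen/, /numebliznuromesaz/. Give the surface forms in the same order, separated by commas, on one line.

toidoiwiumae, jufekazowzualen, numebliznuromesaz

/toiddoiwwiummae/: /dd/ is a geminate; the first /d/ deletes. /ww/ is a geminate; the first /w/ deletes. /mm/ is a geminate; the first /m/ deletes. → [toidoiwiumae].
/jufekkazowzuallen/: /kk/ is a geminate; the first /k/ deletes. /ll/ is a geminate; the first /l/ deletes. → [jufekazowzualen].
/numebliznuromesaz/: the rule's environment is not met; surfaces unchanged as [numebliznuromesaz].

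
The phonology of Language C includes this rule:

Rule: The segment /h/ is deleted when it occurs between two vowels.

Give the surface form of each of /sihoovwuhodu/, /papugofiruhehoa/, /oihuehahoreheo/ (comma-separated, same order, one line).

/sihoovwuhodu/: /h/ occurs between vowels /i/ and /o/, so it deletes. /h/ occurs between vowels /u/ and /o/, so it deletes. → [sioovwuodu].
/papugofiruhehoa/: /h/ occurs between vowels /u/ and /e/, so it deletes. /h/ occurs between vowels /e/ and /o/, so it deletes. → [papugofirueoa].
/oihuehahoreheo/: /h/ occurs between vowels /i/ and /u/, so it deletes. /h/ occurs between vowels /e/ and /a/, so it deletes. /h/ occurs between vowels /a/ and /o/, so it deletes. /h/ occurs between vowels /e/ and /e/, so it deletes. → [oiueaoreeo].

sioovwuodu, papugofirueoa, oiueaoreeo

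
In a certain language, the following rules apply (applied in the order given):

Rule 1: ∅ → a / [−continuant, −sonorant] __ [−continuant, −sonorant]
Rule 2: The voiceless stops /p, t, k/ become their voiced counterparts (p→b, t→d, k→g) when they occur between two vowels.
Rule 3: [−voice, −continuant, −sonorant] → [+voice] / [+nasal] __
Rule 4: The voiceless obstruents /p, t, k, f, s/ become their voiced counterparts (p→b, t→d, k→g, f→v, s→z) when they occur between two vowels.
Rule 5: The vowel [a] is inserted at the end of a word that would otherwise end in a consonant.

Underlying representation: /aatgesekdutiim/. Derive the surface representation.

aadagezegadudiima

Rule 1 (stop-cluster a-epenthesis): /t/ and /g/ form a stop–stop cluster, so [a] is inserted between them. /k/ and /d/ form a stop–stop cluster, so [a] is inserted between them. /aatgesekdutiim/ → aatagesekadutiim.
Rule 2 (intervocalic voicing): /t/ is a voiceless stop between vowels /a/ and /a/, so it voices to [d]. /k/ is a voiceless stop between vowels /e/ and /a/, so it voices to [g]. /t/ is a voiceless stop between vowels /u/ and /i/, so it voices to [d]. /aatagesekadutiim/ → aadagesegadudiim.
Rule 3 (post-nasal voicing): no segment meets the environment; /aadagesegadudiim/ is unchanged.
Rule 4 (intervocalic voicing): /s/ is a voiceless obstruent between vowels /e/ and /e/, so it voices to [z]. /aadagesegadudiim/ → aadagezegadudiim.
Rule 5 (final a-epenthesis): the form ends in the consonant /m/, so [a] is inserted word-finally. /aadagezegadudiim/ → aadagezegadudiima.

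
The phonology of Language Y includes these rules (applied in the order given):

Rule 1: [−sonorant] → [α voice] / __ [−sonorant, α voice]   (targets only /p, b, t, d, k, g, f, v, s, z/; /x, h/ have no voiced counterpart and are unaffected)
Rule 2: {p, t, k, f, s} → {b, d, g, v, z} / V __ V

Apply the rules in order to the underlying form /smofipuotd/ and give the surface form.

Rule 1 (regressive voicing assimilation): /t/ precedes the voiced obstruent /d/, so it voices to [d] by assimilation. /smofipuotd/ → smofipuodd.
Rule 2 (intervocalic voicing): /f/ is a voiceless obstruent between vowels /o/ and /i/, so it voices to [v]. /p/ is a voiceless obstruent between vowels /i/ and /u/, so it voices to [b]. /smofipuodd/ → smovibuodd.

smovibuodd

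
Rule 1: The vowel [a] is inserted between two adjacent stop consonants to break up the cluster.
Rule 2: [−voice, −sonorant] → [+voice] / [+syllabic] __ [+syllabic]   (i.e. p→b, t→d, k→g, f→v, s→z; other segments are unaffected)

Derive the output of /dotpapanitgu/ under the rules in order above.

dodababanidagu

Rule 1 (stop-cluster a-epenthesis): /t/ and /p/ form a stop–stop cluster, so [a] is inserted between them. /t/ and /g/ form a stop–stop cluster, so [a] is inserted between them. /dotpapanitgu/ → dotapapanitagu.
Rule 2 (intervocalic voicing): /t/ is a voiceless obstruent between vowels /o/ and /a/, so it voices to [d]. /p/ is a voiceless obstruent between vowels /a/ and /a/, so it voices to [b]. /p/ is a voiceless obstruent between vowels /a/ and /a/, so it voices to [b]. /t/ is a voiceless obstruent between vowels /i/ and /a/, so it voices to [d]. /dotapapanitagu/ → dodababanidagu.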